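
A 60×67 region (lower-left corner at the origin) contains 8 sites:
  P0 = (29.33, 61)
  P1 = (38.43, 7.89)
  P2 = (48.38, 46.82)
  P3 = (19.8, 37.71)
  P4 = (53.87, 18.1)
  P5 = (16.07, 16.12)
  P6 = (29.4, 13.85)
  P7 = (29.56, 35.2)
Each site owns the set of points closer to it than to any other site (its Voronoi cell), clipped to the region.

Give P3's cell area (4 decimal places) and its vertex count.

1. box [0,60]×[0,67]: [(0, 0) (60, 0) (60, 67) (0, 67)]
2. ⊥bis P3·P0 via (24.565,49.355): [(0, 59.4067) (0, 0) (60, 0) (60, 34.8554)]  |A|=2827.8636
3. ⊥bis P3·P1 via (29.115,22.8): [(52.9977, 37.7207) (0, 59.4067) (0, 4.6104)]  |A|=1452.0377
4. ⊥bis P3·P2 via (34.09,42.265): [(38.438, 28.6245) (32.9197, 45.9363) (0, 59.4067) (0, 4.6104)]  |A|=1300.9127
5. ⊥bis P3·P4 via (36.835,27.905): [(36.5816, 27.4647) (38.0142, 29.9538) (32.9197, 45.9363) (0, 59.4067) (0, 4.6104)]  |A|=1299.4332
6. ⊥bis P3·P5 via (17.935,26.915): [(31.8529, 24.5105) (36.5816, 27.4647) (38.0142, 29.9538) (32.9197, 45.9363) (0, 59.4067) (0, 30.0135)]  |A|=894.8525
7. ⊥bis P3·P6 via (24.6,25.78): [(24.5713, 25.7685) (37.6686, 31.0381) (32.9197, 45.9363) (0, 59.4067) (0, 30.0135)]  |A|=859.3789
8. ⊥bis P3·P7 via (24.68,36.455): [(22.044, 26.2051) (27.6707, 48.0842) (0, 59.4067) (0, 30.0135)]  |A|=658.5306
9. canonical 4-gon: [(22.044, 26.2051) (27.6707, 48.0842) (0, 59.4067) (0, 30.0135)]
10. shoelace: 658.5306

Area of P3's cell: 658.5306 (4 vertices)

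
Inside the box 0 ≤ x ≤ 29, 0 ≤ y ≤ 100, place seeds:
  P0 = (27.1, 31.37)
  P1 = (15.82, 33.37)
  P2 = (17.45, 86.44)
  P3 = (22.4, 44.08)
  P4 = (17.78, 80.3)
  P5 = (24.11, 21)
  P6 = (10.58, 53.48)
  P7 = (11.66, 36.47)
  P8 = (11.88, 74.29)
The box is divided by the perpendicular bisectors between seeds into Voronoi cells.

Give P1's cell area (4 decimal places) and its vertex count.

1. box [0,29]×[0,100]: [(0, 0) (29, 0) (29, 100) (0, 100)]
2. ⊥bis P1·P0 via (21.46,32.37): [(0, 0) (15.7206, 0) (29, 74.8956) (29, 100) (0, 100)]  |A|=2402.7171
3. ⊥bis P1·P2 via (16.635,59.905): [(0, 60.4159) (0, 0) (15.7206, 0) (26.2895, 59.6085)]  |A|=1262.6944
4. ⊥bis P1·P3 via (19.11,38.725): [(0, 50.4658) (0, 0) (15.7206, 0) (22.2452, 36.7988)]  |A|=850.5619
5. ⊥bis P1·P4 via (16.8,56.835): [(0, 50.4658) (0, 0) (15.7206, 0) (22.2452, 36.7988)]  |A|=850.5619
6. ⊥bis P1·P5 via (19.965,27.185): [(0, 50.4658) (0, 13.8051) (20.6183, 27.6228) (22.2452, 36.7988)]  |A|=491.1193
7. ⊥bis P1·P6 via (13.2,43.425): [(11.9782, 43.1066) (0, 39.9855) (0, 13.8051) (20.6183, 27.6228) (22.2452, 36.7988)]  |A|=428.352
8. ⊥bis P1·P7 via (13.74,34.92): [(17.3714, 39.7931) (0, 16.4818) (0, 13.8051) (20.6183, 27.6228) (22.2452, 36.7988)]  |A|=195.9441
9. ⊥bis P1·P8 via (13.85,53.83): [(17.3714, 39.7931) (0, 16.4818) (0, 13.8051) (20.6183, 27.6228) (22.2452, 36.7988)]  |A|=195.9441
10. canonical 5-gon: [(17.3714, 39.7931) (0, 16.4818) (0, 13.8051) (20.6183, 27.6228) (22.2452, 36.7988)]
11. shoelace: 195.9441

Area of P1's cell: 195.9441 (5 vertices)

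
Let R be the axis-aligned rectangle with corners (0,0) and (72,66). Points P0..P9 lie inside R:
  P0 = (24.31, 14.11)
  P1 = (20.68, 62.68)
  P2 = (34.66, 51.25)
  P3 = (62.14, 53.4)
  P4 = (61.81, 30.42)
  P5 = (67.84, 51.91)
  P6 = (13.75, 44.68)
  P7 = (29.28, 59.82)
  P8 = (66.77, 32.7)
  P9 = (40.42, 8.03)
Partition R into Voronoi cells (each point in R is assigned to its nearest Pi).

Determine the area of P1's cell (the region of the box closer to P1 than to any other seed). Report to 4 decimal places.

Area of P1's cell: 249.6272

1. box [0,72]×[0,66]: [(0, 0) (72, 0) (72, 66) (0, 66)]
2. ⊥bis P1·P0 via (22.495,38.395): [(0, 36.7138) (72, 42.0949) (72, 66) (0, 66)]  |A|=1914.8883
3. ⊥bis P1·P2 via (27.67,56.965): [(0, 36.7138) (11.8359, 37.5984) (35.057, 66) (0, 66)]  |A|=671.1523
4. ⊥bis P1·P3 via (41.41,58.04): [(0, 36.7138) (11.8359, 37.5984) (35.057, 66) (0, 66)]  |A|=671.1523
5. ⊥bis P1·P4 via (41.245,46.55): [(0, 36.7138) (11.8359, 37.5984) (35.057, 66) (0, 66)]  |A|=671.1523
6. ⊥bis P1·P5 via (44.26,57.295): [(0, 36.7138) (11.8359, 37.5984) (35.057, 66) (0, 66)]  |A|=671.1523
7. ⊥bis P1·P6 via (17.215,53.68): [(0, 60.3078) (23.1241, 51.405) (35.057, 66) (0, 66)]  |A|=321.6426
8. ⊥bis P1·P7 via (24.98,61.25): [(0, 60.3078) (21.8669, 51.889) (26.5597, 66) (0, 66)]  |A|=249.6272
9. ⊥bis P1·P8 via (43.725,47.69): [(0, 60.3078) (21.8669, 51.889) (26.5597, 66) (0, 66)]  |A|=249.6272
10. ⊥bis P1·P9 via (30.55,35.355): [(0, 60.3078) (21.8669, 51.889) (26.5597, 66) (0, 66)]  |A|=249.6272
11. canonical 4-gon: [(0, 60.3078) (21.8669, 51.889) (26.5597, 66) (0, 66)]
12. shoelace: 249.6272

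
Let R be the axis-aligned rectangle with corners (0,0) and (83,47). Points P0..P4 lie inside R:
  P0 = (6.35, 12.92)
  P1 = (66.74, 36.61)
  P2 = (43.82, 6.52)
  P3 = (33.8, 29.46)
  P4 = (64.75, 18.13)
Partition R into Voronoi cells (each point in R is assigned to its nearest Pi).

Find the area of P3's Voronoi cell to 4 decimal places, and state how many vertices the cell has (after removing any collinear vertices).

1. box [0,83]×[0,47]: [(0, 0) (83, 0) (83, 47) (0, 47)]
2. ⊥bis P3·P0 via (20.075,21.19): [(32.843, 0) (83, 0) (83, 47) (4.5232, 47)]  |A|=3022.8939
3. ⊥bis P3·P1 via (50.27,33.035): [(32.843, 0) (57.4406, 0) (47.2387, 47) (4.5232, 47)]  |A|=1581.8588
4. ⊥bis P3·P2 via (38.81,17.99): [(25.5049, 12.1784) (52.2604, 23.865) (47.2387, 47) (4.5232, 47)]  |A|=1082.5484
5. ⊥bis P3·P4 via (49.275,23.795): [(25.5049, 12.1784) (48.7373, 22.3262) (51.1587, 28.9407) (47.2387, 47) (4.5232, 47)]  |A|=1072.7595
6. canonical 5-gon: [(25.5049, 12.1784) (48.7373, 22.3262) (51.1587, 28.9407) (47.2387, 47) (4.5232, 47)]
7. shoelace: 1072.7595

Area of P3's cell: 1072.7595 (5 vertices)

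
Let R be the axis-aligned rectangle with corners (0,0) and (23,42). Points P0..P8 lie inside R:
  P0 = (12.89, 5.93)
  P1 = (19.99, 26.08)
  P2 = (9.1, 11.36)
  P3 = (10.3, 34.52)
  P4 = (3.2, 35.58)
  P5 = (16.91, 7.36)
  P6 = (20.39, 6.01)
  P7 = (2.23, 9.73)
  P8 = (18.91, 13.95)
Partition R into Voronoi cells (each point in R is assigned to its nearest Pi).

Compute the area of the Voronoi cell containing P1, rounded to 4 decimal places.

Area of P1's cell: 150.7733

1. box [0,23]×[0,42]: [(0, 0) (23, 0) (23, 42) (0, 42)]
2. ⊥bis P1·P0 via (16.44,16.005): [(0, 21.7978) (23, 13.6935) (23, 42) (0, 42)]  |A|=557.8502
3. ⊥bis P1·P2 via (14.545,18.72): [(0, 29.4805) (19.829, 14.8109) (23, 13.6935) (23, 42) (0, 42)]  |A|=481.6794
4. ⊥bis P1·P3 via (15.145,30.3): [(8.7761, 22.9879) (19.829, 14.8109) (23, 13.6935) (23, 39.3184)]  |A|=189.032
5. ⊥bis P1·P4 via (11.595,30.83): [(8.7761, 22.9879) (19.829, 14.8109) (23, 13.6935) (23, 39.3184)]  |A|=189.032
6. ⊥bis P1·P5 via (18.45,16.72): [(8.7761, 22.9879) (16.9047, 16.9742) (23, 15.9714) (23, 39.3184)]  |A|=180.2936
7. ⊥bis P1·P6 via (20.19,16.045): [(8.7761, 22.9879) (16.9047, 16.9742) (22.2973, 16.087) (23, 16.101) (23, 39.3184)]  |A|=180.248
8. ⊥bis P1·P7 via (11.11,17.905): [(8.7761, 22.9879) (16.9047, 16.9742) (22.2973, 16.087) (23, 16.101) (23, 39.3184)]  |A|=180.248
9. ⊥bis P1·P8 via (19.45,20.015): [(8.7761, 22.9879) (11.884, 20.6886) (23, 19.6989) (23, 39.3184)]  |A|=150.7733
10. canonical 4-gon: [(8.7761, 22.9879) (11.884, 20.6886) (23, 19.6989) (23, 39.3184)]
11. shoelace: 150.7733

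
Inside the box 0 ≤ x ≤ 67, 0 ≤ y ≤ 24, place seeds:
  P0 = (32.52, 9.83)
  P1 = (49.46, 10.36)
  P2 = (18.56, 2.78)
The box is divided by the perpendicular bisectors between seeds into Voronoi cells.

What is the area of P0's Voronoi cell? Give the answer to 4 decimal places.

Area of P0's cell: 438.3949

1. box [0,67]×[0,24]: [(0, 0) (67, 0) (67, 24) (0, 24)]
2. ⊥bis P0·P1 via (40.99,10.095): [(0, 0) (41.3058, 0) (40.555, 24) (0, 24)]  |A|=982.3296
3. ⊥bis P0·P2 via (25.54,6.305): [(28.7241, 0) (41.3058, 0) (40.555, 24) (16.6038, 24)]  |A|=438.3949
4. canonical 4-gon: [(28.7241, 0) (41.3058, 0) (40.555, 24) (16.6038, 24)]
5. shoelace: 438.3949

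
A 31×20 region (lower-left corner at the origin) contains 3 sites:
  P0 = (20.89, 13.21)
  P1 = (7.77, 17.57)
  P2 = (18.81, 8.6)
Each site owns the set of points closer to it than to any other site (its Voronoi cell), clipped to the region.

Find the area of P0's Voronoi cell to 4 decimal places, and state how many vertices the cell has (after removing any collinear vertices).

1. box [0,31]×[0,20]: [(0, 0) (31, 0) (31, 20) (0, 20)]
2. ⊥bis P0·P1 via (14.33,15.39): [(9.2156, 0) (31, 0) (31, 20) (15.862, 20)]  |A|=369.2238
3. ⊥bis P0·P2 via (19.85,10.905): [(13.7536, 13.6556) (31, 5.8742) (31, 20) (15.862, 20)]  |A|=169.8299
4. canonical 4-gon: [(13.7536, 13.6556) (31, 5.8742) (31, 20) (15.862, 20)]
5. shoelace: 169.8299

Area of P0's cell: 169.8299 (4 vertices)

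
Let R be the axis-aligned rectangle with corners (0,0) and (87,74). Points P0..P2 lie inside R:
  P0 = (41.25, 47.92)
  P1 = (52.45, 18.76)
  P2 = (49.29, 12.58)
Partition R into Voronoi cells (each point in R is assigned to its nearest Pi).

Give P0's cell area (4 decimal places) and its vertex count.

Area of P0's cell: 3581.6360 (5 vertices)

1. box [0,87]×[0,74]: [(0, 0) (87, 0) (87, 74) (0, 74)]
2. ⊥bis P0·P1 via (46.85,33.34): [(0, 15.3455) (87, 48.7611) (87, 74) (0, 74)]  |A|=3649.3624
3. ⊥bis P0·P2 via (45.27,30.25): [(0, 19.9509) (29.4117, 26.6422) (87, 48.7611) (87, 74) (0, 74)]  |A|=3581.636
4. canonical 5-gon: [(0, 19.9509) (29.4117, 26.6422) (87, 48.7611) (87, 74) (0, 74)]
5. shoelace: 3581.636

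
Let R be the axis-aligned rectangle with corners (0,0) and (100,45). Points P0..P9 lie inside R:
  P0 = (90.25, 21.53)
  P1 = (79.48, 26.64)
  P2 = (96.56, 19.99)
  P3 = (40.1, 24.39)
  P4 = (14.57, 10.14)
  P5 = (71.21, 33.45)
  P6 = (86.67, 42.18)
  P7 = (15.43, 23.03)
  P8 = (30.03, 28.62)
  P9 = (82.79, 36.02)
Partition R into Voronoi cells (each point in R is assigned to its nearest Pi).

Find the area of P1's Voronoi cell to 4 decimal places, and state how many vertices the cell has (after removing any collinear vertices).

1. box [0,100]×[0,45]: [(0, 0) (100, 0) (100, 45) (0, 45)]
2. ⊥bis P1·P0 via (84.865,24.085): [(0, 0) (73.4375, 0) (94.7885, 45) (0, 45)]  |A|=3785.0837
3. ⊥bis P1·P2 via (88.02,23.315): [(0, 0) (73.4375, 0) (94.7885, 45) (0, 45)]  |A|=3785.0837
4. ⊥bis P1·P3 via (59.79,25.515): [(61.2478, 0) (73.4375, 0) (94.7885, 45) (58.6767, 45)]  |A|=1086.7818
5. ⊥bis P1·P4 via (47.025,18.39): [(61.2478, 0) (73.4375, 0) (94.7885, 45) (58.6767, 45)]  |A|=1086.7818
6. ⊥bis P1·P5 via (75.345,30.045): [(60.5572, 12.0869) (61.2478, 0) (73.4375, 0) (94.7885, 45) (87.6598, 45)]  |A|=609.8194
7. ⊥bis P1·P6 via (83.075,34.41): [(80.0803, 35.7956) (60.5572, 12.0869) (61.2478, 0) (73.4375, 0) (88.5598, 31.8723)]  |A|=509.1356
8. ⊥bis P1·P7 via (47.455,24.835): [(80.0803, 35.7956) (60.5572, 12.0869) (61.2478, 0) (73.4375, 0) (88.5598, 31.8723)]  |A|=509.1356
9. ⊥bis P1·P8 via (54.755,27.63): [(80.0803, 35.7956) (60.5572, 12.0869) (61.2478, 0) (73.4375, 0) (88.5598, 31.8723)]  |A|=509.1356
10. ⊥bis P1·P9 via (81.135,31.33): [(77.4685, 32.6238) (60.5572, 12.0869) (61.2478, 0) (73.4375, 0) (87.2746, 29.1635)]  |A|=475.0598
11. canonical 5-gon: [(77.4685, 32.6238) (60.5572, 12.0869) (61.2478, 0) (73.4375, 0) (87.2746, 29.1635)]
12. shoelace: 475.0598

Area of P1's cell: 475.0598 (5 vertices)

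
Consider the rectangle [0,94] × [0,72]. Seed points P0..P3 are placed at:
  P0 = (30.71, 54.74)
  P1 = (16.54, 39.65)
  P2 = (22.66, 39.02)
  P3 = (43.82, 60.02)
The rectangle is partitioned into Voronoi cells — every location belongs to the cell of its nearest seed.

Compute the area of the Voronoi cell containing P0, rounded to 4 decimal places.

Area of P0's cell: 712.2649

1. box [0,94]×[0,72]: [(0, 0) (94, 0) (94, 72) (0, 72)]
2. ⊥bis P0·P1 via (23.625,47.195): [(0, 69.3796) (73.8842, 0) (94, 0) (94, 72) (0, 72)]  |A|=4204.9711
3. ⊥bis P0·P2 via (26.685,46.88): [(0, 69.3796) (20.6926, 49.9486) (94, 12.4089) (94, 72) (0, 72)]  |A|=3247.7601
4. ⊥bis P0·P3 via (37.265,57.38): [(0, 69.3796) (20.6926, 49.9486) (45.3416, 37.3262) (31.3769, 72) (0, 72)]  |A|=712.2649
5. canonical 5-gon: [(0, 69.3796) (20.6926, 49.9486) (45.3416, 37.3262) (31.3769, 72) (0, 72)]
6. shoelace: 712.2649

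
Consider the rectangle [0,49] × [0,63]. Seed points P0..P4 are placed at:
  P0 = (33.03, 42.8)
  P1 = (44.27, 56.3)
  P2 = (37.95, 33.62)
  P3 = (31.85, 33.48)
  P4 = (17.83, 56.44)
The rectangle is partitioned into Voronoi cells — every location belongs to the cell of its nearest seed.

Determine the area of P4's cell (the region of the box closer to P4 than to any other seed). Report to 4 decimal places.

Area of P4's cell: 686.3999

1. box [0,49]×[0,63]: [(0, 0) (49, 0) (49, 63) (0, 63)]
2. ⊥bis P4·P0 via (25.43,49.62): [(0, 21.2816) (37.4368, 63) (0, 63)]  |A|=780.9018
3. ⊥bis P4·P1 via (31.05,56.37): [(0, 21.2816) (31.0474, 55.8799) (31.0851, 63) (0, 63)]  |A|=758.2894
4. ⊥bis P4·P2 via (27.89,45.03): [(0, 21.2816) (31.0474, 55.8799) (31.0851, 63) (0, 63)]  |A|=758.2894
5. ⊥bis P4·P3 via (24.84,44.96): [(0, 29.792) (16.8944, 40.1082) (31.0474, 55.8799) (31.0851, 63) (0, 63)]  |A|=686.3999
6. canonical 5-gon: [(0, 29.792) (16.8944, 40.1082) (31.0474, 55.8799) (31.0851, 63) (0, 63)]
7. shoelace: 686.3999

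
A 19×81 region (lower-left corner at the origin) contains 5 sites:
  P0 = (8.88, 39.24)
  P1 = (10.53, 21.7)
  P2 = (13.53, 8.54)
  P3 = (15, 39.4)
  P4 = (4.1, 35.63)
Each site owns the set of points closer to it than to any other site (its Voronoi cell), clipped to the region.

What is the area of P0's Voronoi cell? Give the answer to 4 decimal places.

1. box [0,19]×[0,81]: [(0, 0) (19, 0) (19, 81) (0, 81)]
2. ⊥bis P0·P1 via (9.705,30.47): [(0, 29.557) (19, 31.3444) (19, 81) (0, 81)]  |A|=960.4364
3. ⊥bis P0·P2 via (11.205,23.89): [(0, 29.557) (19, 31.3444) (19, 81) (0, 81)]  |A|=960.4364
4. ⊥bis P0·P3 via (11.94,39.32): [(0, 29.557) (12.1653, 30.7014) (10.8503, 81) (0, 81)]  |A|=585.7879
5. ⊥bis P0·P4 via (6.49,37.435): [(0, 46.0284) (11.6145, 30.6496) (12.1653, 30.7014) (10.8503, 81) (0, 81)]  |A|=490.1345
6. canonical 5-gon: [(0, 46.0284) (11.6145, 30.6496) (12.1653, 30.7014) (10.8503, 81) (0, 81)]
7. shoelace: 490.1345

Area of P0's cell: 490.1345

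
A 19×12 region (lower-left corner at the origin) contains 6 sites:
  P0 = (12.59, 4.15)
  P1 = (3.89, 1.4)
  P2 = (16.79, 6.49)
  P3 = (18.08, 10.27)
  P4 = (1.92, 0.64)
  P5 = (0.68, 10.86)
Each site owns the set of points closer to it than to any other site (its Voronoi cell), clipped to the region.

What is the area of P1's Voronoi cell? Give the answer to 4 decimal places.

Area of P1's cell: 40.3746

1. box [0,19]×[0,12]: [(0, 0) (19, 0) (19, 12) (0, 12)]
2. ⊥bis P1·P0 via (8.24,2.775): [(0, 0) (9.1172, 0) (5.3241, 12) (0, 12)]  |A|=86.6472
3. ⊥bis P1·P2 via (10.34,3.945): [(0, 0) (9.1172, 0) (5.3241, 12) (0, 12)]  |A|=86.6472
4. ⊥bis P1·P3 via (10.985,5.835): [(0, 0) (9.1172, 0) (5.3241, 12) (0, 12)]  |A|=86.6472
5. ⊥bis P1·P4 via (2.905,1.02): [(0, 8.5501) (3.2985, 0) (9.1172, 0) (5.3241, 12) (0, 12)]  |A|=72.546
6. ⊥bis P1·P5 via (2.285,6.13): [(1.0901, 5.7245) (3.2985, 0) (9.1172, 0) (6.7054, 7.6299)]  |A|=40.3746
7. canonical 4-gon: [(1.0901, 5.7245) (3.2985, 0) (9.1172, 0) (6.7054, 7.6299)]
8. shoelace: 40.3746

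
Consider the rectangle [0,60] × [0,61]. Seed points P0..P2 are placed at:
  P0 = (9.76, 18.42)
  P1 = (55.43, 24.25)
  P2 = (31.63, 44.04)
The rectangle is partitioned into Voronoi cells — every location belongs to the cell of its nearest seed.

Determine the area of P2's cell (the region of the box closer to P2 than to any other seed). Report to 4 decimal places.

1. box [0,60]×[0,61]: [(0, 0) (60, 0) (60, 61) (0, 61)]
2. ⊥bis P2·P0 via (20.695,31.23): [(0, 48.8959) (57.2799, 0) (60, 0) (60, 61) (0, 61)]  |A|=2259.6237
3. ⊥bis P2·P1 via (43.53,34.145): [(0, 48.8959) (32.6327, 21.0396) (60, 53.9523) (60, 61) (0, 61)]  |A|=1492.7453
4. canonical 5-gon: [(0, 48.8959) (32.6327, 21.0396) (60, 53.9523) (60, 61) (0, 61)]
5. shoelace: 1492.7453

Area of P2's cell: 1492.7453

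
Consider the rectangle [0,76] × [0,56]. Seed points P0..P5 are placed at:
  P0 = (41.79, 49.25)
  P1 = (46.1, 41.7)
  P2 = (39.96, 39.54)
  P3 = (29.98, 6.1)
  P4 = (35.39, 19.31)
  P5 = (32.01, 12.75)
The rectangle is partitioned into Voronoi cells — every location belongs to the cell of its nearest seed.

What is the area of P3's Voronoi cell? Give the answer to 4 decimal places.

Area of P3's cell: 584.2579

1. box [0,76]×[0,56]: [(0, 0) (76, 0) (76, 56) (0, 56)]
2. ⊥bis P3·P0 via (35.885,27.675): [(0, 37.4966) (0, 0) (76, 0) (76, 16.6957)]  |A|=2059.306
3. ⊥bis P3·P1 via (38.04,23.9): [(20.2569, 31.9524) (0, 37.4966) (0, 0) (76, 0) (76, 6.7114)]  |A|=1781.028
4. ⊥bis P3·P2 via (34.97,22.82): [(50.9719, 18.0443) (0, 33.2566) (0, 0) (76, 0) (76, 6.7114)]  |A|=1617.247
5. ⊥bis P3·P4 via (32.685,12.705): [(0, 26.0908) (0, 0) (63.7077, 0)]  |A|=831.0916
6. ⊥bis P3·P5 via (30.995,9.425): [(0, 18.8866) (0, 0) (61.87, 0)]  |A|=584.2579
7. canonical 3-gon: [(0, 18.8866) (0, 0) (61.87, 0)]
8. shoelace: 584.2579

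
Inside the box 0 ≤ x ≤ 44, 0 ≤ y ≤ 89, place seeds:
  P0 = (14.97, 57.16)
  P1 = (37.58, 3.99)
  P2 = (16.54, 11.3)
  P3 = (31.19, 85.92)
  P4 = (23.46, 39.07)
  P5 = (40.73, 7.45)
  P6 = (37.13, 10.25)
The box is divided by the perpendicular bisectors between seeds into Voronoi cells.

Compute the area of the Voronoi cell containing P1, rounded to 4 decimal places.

Area of P1's cell: 108.1287

1. box [0,44]×[0,89]: [(0, 0) (44, 0) (44, 89) (0, 89)]
2. ⊥bis P1·P0 via (26.275,30.575): [(0, 19.4018) (0, 0) (44, 0) (44, 38.1124)]  |A|=1265.3124
3. ⊥bis P1·P2 via (27.06,7.645): [(36.5438, 34.9417) (24.4039, 0) (44, 0) (44, 38.1124)]  |A|=484.448
4. ⊥bis P1·P3 via (34.385,44.955): [(36.5438, 34.9417) (24.4039, 0) (44, 0) (44, 38.1124)]  |A|=484.448
5. ⊥bis P1·P4 via (30.52,21.53): [(32.1059, 22.1683) (24.4039, 0) (44, 0) (44, 26.9558)]  |A|=377.5145
6. ⊥bis P1·P5 via (39.155,5.72): [(29.4583, 14.5479) (24.4039, 0) (44, 0) (44, 1.3091)]  |A|=152.0596
7. ⊥bis P1·P6 via (37.355,7.12): [(37.598, 7.1375) (26.6092, 6.3475) (24.4039, 0) (44, 0) (44, 1.3091)]  |A|=108.1287
8. canonical 5-gon: [(37.598, 7.1375) (26.6092, 6.3475) (24.4039, 0) (44, 0) (44, 1.3091)]
9. shoelace: 108.1287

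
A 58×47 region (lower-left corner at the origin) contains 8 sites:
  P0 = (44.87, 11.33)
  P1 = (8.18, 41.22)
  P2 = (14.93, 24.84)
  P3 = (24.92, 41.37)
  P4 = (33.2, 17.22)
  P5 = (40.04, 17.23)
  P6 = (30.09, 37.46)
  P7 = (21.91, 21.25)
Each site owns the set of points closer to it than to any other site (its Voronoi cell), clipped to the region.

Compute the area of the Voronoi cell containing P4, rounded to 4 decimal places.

1. box [0,58]×[0,47]: [(0, 0) (58, 0) (58, 47) (0, 47)]
2. ⊥bis P4·P0 via (39.035,14.275): [(0, 0) (31.8302, 0) (55.5517, 47) (0, 47)]  |A|=2053.4759
3. ⊥bis P4·P1 via (20.69,29.22): [(0, 7.6507) (0, 0) (31.8302, 0) (55.5517, 47) (37.7452, 47)]  |A|=1310.8527
4. ⊥bis P4·P2 via (24.065,21.03): [(32.705, 41.7457) (15.2939, 0) (31.8302, 0) (55.5517, 47) (37.7452, 47)]  |A|=866.5185
5. ⊥bis P4·P3 via (29.06,29.295): [(27.2539, 28.6758) (15.2939, 0) (31.8302, 0) (50.2894, 36.5737)]  |A|=585.449
6. ⊥bis P4·P5 via (36.62,17.225): [(36.5986, 31.8797) (27.2539, 28.6758) (15.2939, 0) (31.8302, 0) (36.6313, 9.5124)]  |A|=432.2592
7. ⊥bis P4·P6 via (31.645,27.34): [(36.6041, 28.102) (26.3579, 26.5276) (15.2939, 0) (31.8302, 0) (36.6313, 9.5124)]  |A|=404.2999
8. ⊥bis P4·P7 via (27.555,19.235): [(36.6041, 28.102) (30.3786, 27.1454) (20.689, 0) (31.8302, 0) (36.6313, 9.5124)]  |A|=281.1609
9. canonical 5-gon: [(36.6041, 28.102) (30.3786, 27.1454) (20.689, 0) (31.8302, 0) (36.6313, 9.5124)]
10. shoelace: 281.1609

Area of P4's cell: 281.1609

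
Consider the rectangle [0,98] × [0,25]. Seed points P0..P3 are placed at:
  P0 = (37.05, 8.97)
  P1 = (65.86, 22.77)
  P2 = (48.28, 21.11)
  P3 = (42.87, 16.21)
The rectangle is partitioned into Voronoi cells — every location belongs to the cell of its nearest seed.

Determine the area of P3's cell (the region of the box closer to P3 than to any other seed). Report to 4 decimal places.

Area of P3's cell: 271.8194

1. box [0,98]×[0,25]: [(0, 0) (98, 0) (98, 25) (0, 25)]
2. ⊥bis P3·P0 via (39.96,12.59): [(55.6218, 0) (98, 0) (98, 25) (24.5221, 25)]  |A|=1448.201
3. ⊥bis P3·P1 via (54.365,19.49): [(55.6218, 0) (59.9263, 0) (52.7928, 25) (24.5221, 25)]  |A|=407.1894
4. ⊥bis P3·P2 via (45.575,18.66): [(55.6218, 0) (59.9263, 0) (58.7536, 4.1097) (39.8327, 25) (24.5221, 25)]  |A|=271.8194
5. canonical 5-gon: [(55.6218, 0) (59.9263, 0) (58.7536, 4.1097) (39.8327, 25) (24.5221, 25)]
6. shoelace: 271.8194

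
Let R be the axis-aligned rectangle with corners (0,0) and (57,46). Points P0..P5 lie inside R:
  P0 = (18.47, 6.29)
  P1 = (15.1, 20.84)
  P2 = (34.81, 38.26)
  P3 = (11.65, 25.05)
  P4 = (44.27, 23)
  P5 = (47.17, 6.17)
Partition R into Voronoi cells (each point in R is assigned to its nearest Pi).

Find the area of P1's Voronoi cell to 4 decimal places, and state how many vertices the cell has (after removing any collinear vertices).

1. box [0,57]×[0,46]: [(0, 0) (57, 0) (57, 46) (0, 46)]
2. ⊥bis P1·P0 via (16.785,13.565): [(0, 9.6773) (57, 22.8794) (57, 46) (0, 46)]  |A|=1694.1328
3. ⊥bis P1·P2 via (24.955,29.55): [(0, 9.6773) (35.2939, 17.8519) (10.4162, 46) (0, 46)]  |A|=787.5829
4. ⊥bis P1·P3 via (13.375,22.945): [(0, 11.9845) (0, 9.6773) (35.2939, 17.8519) (23.4765, 31.2229)]  |A|=311.3403
5. ⊥bis P1·P4 via (29.685,21.92): [(0, 11.9845) (0, 9.6773) (30.0757, 16.6433) (29.5009, 24.4065) (23.4765, 31.2229)]  |A|=290.738
6. ⊥bis P1·P5 via (31.135,13.505): [(0, 11.9845) (0, 9.6773) (30.0757, 16.6433) (29.5009, 24.4065) (23.4765, 31.2229)]  |A|=290.738
7. canonical 5-gon: [(0, 11.9845) (0, 9.6773) (30.0757, 16.6433) (29.5009, 24.4065) (23.4765, 31.2229)]
8. shoelace: 290.738

Area of P1's cell: 290.7380 (5 vertices)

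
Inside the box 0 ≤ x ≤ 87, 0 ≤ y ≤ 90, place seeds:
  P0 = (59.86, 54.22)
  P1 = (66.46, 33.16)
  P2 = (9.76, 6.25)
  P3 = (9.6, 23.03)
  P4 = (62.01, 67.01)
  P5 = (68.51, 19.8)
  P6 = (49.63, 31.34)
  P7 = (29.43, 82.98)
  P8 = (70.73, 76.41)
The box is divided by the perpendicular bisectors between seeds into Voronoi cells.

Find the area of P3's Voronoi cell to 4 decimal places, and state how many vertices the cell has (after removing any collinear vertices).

Area of P3's cell: 1140.3414 (4 vertices)

1. box [0,87]×[0,90]: [(0, 0) (87, 0) (87, 90) (0, 90)]
2. ⊥bis P3·P0 via (34.73,38.625): [(0, 0) (58.6996, 0) (2.8481, 90) (0, 90)]  |A|=2769.6462
3. ⊥bis P3·P1 via (38.03,28.095): [(0, 0) (43.0353, 0) (36.7274, 35.4063) (2.8481, 90) (0, 90)]  |A|=2492.3386
4. ⊥bis P3·P2 via (9.68,14.64): [(0, 14.5477) (40.375, 14.9327) (36.7274, 35.4063) (2.8481, 90) (0, 90)]  |A|=1877.3408
5. ⊥bis P3·P4 via (35.805,45.02): [(0, 87.688) (0, 14.5477) (40.375, 14.9327) (36.7274, 35.4063) (16.4422, 68.0942)]  |A|=1827.1395
6. ⊥bis P3·P5 via (39.055,21.415): [(0, 87.688) (0, 14.5477) (38.6987, 14.9167) (39.0939, 22.1236) (36.7274, 35.4063) (16.4422, 68.0942)]  |A|=1821.1024
7. ⊥bis P3·P6 via (29.615,27.185): [(0, 87.688) (0, 14.5477) (32.1747, 14.8545) (23.4751, 56.7612) (16.4422, 68.0942)]  |A|=1558.2622
8. ⊥bis P3·P7 via (19.515,53.005): [(0, 59.4601) (0, 14.5477) (32.1747, 14.8545) (24.6044, 51.3216)]  |A|=1140.3414
9. ⊥bis P3·P8 via (40.165,49.72): [(0, 59.4601) (0, 14.5477) (32.1747, 14.8545) (24.6044, 51.3216)]  |A|=1140.3414
10. canonical 4-gon: [(0, 59.4601) (0, 14.5477) (32.1747, 14.8545) (24.6044, 51.3216)]
11. shoelace: 1140.3414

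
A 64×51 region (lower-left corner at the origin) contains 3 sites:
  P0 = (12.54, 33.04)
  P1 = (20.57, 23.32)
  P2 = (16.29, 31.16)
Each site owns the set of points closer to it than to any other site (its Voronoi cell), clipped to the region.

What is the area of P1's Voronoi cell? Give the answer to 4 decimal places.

Area of P1's cell: 2203.5640

1. box [0,64]×[0,51]: [(0, 0) (64, 0) (64, 51) (0, 51)]
2. ⊥bis P1·P0 via (16.555,28.18): [(0, 14.5034) (0, 0) (64, 0) (64, 51) (44.1777, 51)]  |A|=2457.8316
3. ⊥bis P1·P2 via (18.43,27.24): [(9.5475, 22.3909) (0, 14.5034) (0, 0) (64, 0) (64, 51) (61.953, 51)]  |A|=2203.564
4. canonical 6-gon: [(9.5475, 22.3909) (0, 14.5034) (0, 0) (64, 0) (64, 51) (61.953, 51)]
5. shoelace: 2203.564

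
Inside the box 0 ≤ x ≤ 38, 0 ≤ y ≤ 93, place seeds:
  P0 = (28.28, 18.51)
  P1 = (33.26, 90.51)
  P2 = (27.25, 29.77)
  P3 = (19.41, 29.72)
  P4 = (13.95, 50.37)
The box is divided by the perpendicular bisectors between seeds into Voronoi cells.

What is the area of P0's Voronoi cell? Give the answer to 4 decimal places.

Area of P0's cell: 695.7845

1. box [0,38]×[0,93]: [(0, 0) (38, 0) (38, 93) (0, 93)]
2. ⊥bis P0·P1 via (30.77,54.51): [(0, 56.6383) (0, 0) (38, 0) (38, 54.0099)]  |A|=2102.3155
3. ⊥bis P0·P2 via (27.765,24.14): [(0, 21.6002) (0, 0) (38, 0) (38, 25.0762)]  |A|=886.8527
4. ⊥bis P0·P3 via (23.845,24.115): [(23.3683, 23.7378) (0, 5.2475) (0, 0) (38, 0) (38, 25.0762)]  |A|=695.7845
5. ⊥bis P0·P4 via (21.115,34.44): [(23.3683, 23.7378) (0, 5.2475) (0, 0) (38, 0) (38, 25.0762)]  |A|=695.7845
6. canonical 5-gon: [(23.3683, 23.7378) (0, 5.2475) (0, 0) (38, 0) (38, 25.0762)]
7. shoelace: 695.7845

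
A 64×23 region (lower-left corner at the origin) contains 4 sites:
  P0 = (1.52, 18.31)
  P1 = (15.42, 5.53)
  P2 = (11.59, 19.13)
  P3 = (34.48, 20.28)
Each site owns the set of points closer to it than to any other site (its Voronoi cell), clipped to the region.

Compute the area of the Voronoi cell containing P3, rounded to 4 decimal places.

Area of P3's cell: 850.4427

1. box [0,64]×[0,23]: [(0, 0) (64, 0) (64, 23) (0, 23)]
2. ⊥bis P3·P0 via (18,19.295): [(19.1533, 0) (64, 0) (64, 23) (17.7786, 23)]  |A|=1047.2842
3. ⊥bis P3·P1 via (24.95,12.905): [(17.8322, 22.1027) (34.9368, 0) (64, 0) (64, 23) (17.7786, 23)]  |A|=872.8548
4. ⊥bis P3·P2 via (23.035,19.705): [(23.2674, 15.0793) (34.9368, 0) (64, 0) (64, 23) (22.8695, 23)]  |A|=850.4427
5. canonical 5-gon: [(23.2674, 15.0793) (34.9368, 0) (64, 0) (64, 23) (22.8695, 23)]
6. shoelace: 850.4427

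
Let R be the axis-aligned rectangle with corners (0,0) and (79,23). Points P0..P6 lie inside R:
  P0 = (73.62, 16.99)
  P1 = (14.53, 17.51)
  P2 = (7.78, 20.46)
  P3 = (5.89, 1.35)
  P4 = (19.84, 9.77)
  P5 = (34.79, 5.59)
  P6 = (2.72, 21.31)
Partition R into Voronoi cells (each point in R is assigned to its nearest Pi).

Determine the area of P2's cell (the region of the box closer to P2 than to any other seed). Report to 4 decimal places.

1. box [0,79]×[0,23]: [(0, 0) (79, 0) (79, 23) (0, 23)]
2. ⊥bis P2·P0 via (40.7,18.725): [(0, 0) (39.7131, 0) (40.9253, 23) (0, 23)]  |A|=927.342
3. ⊥bis P2·P1 via (11.155,18.985): [(0, 0) (2.8579, 0) (12.9097, 23) (0, 23)]  |A|=181.3269
4. ⊥bis P2·P3 via (6.835,10.905): [(0, 11.581) (7.5911, 10.8302) (12.9097, 23) (0, 23)]  |A|=121.8953
5. ⊥bis P2·P4 via (13.81,15.115): [(0, 11.581) (7.5911, 10.8302) (12.9097, 23) (0, 23)]  |A|=121.8953
6. ⊥bis P2·P5 via (21.285,13.025): [(0, 11.581) (7.5911, 10.8302) (12.9097, 23) (0, 23)]  |A|=121.8953
7. ⊥bis P2·P6 via (5.25,20.885): [(3.6268, 11.2223) (7.5911, 10.8302) (12.9097, 23) (5.6053, 23)]  |A|=68.1793
8. canonical 4-gon: [(3.6268, 11.2223) (7.5911, 10.8302) (12.9097, 23) (5.6053, 23)]
9. shoelace: 68.1793

Area of P2's cell: 68.1793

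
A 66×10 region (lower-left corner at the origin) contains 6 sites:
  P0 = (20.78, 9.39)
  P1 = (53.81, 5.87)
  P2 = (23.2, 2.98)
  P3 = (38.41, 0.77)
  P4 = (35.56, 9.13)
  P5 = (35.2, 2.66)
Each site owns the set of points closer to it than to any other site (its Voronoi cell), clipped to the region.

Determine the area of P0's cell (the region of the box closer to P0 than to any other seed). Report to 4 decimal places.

Area of P0's cell: 185.6040

1. box [0,66]×[0,10]: [(0, 0) (66, 0) (66, 10) (0, 10)]
2. ⊥bis P0·P1 via (37.295,7.63): [(0, 0) (36.4819, 0) (37.5476, 10) (0, 10)]  |A|=370.1472
3. ⊥bis P0·P2 via (21.99,6.185): [(0, 0) (5.6074, 0) (32.095, 10) (0, 10)]  |A|=188.5122
4. ⊥bis P0·P3 via (29.595,5.08): [(0, 0) (5.6074, 0) (31.9792, 9.9563) (32.0006, 10) (0, 10)]  |A|=188.5101
5. ⊥bis P0·P4 via (28.17,9.26): [(0, 0) (5.6074, 0) (28.1569, 8.5132) (28.183, 10) (0, 10)]  |A|=185.604
6. ⊥bis P0·P5 via (27.99,6.025): [(0, 0) (5.6074, 0) (28.1569, 8.5132) (28.183, 10) (0, 10)]  |A|=185.604
7. canonical 5-gon: [(0, 0) (5.6074, 0) (28.1569, 8.5132) (28.183, 10) (0, 10)]
8. shoelace: 185.604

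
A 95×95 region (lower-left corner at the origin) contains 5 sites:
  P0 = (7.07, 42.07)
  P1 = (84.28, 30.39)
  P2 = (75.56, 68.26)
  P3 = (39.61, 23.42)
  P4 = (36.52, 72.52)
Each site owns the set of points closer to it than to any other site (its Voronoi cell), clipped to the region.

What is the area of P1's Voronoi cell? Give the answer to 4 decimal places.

Area of P1's cell: 1588.1146

1. box [0,95]×[0,95]: [(0, 0) (95, 0) (95, 95) (0, 95)]
2. ⊥bis P1·P0 via (45.675,36.23): [(40.1943, 0) (95, 0) (95, 95) (54.5655, 95)]  |A|=4523.9116
3. ⊥bis P1·P2 via (79.92,49.325): [(46.4915, 41.6277) (40.1943, 0) (95, 0) (95, 52.7973)]  |A|=2421.2773
4. ⊥bis P1·P3 via (61.945,26.905): [(59.1915, 44.552) (66.1431, 0) (95, 0) (95, 52.7973)]  |A|=1588.1146
5. ⊥bis P1·P4 via (60.4,51.455): [(59.1915, 44.552) (66.1431, 0) (95, 0) (95, 52.7973)]  |A|=1588.1146
6. canonical 4-gon: [(59.1915, 44.552) (66.1431, 0) (95, 0) (95, 52.7973)]
7. shoelace: 1588.1146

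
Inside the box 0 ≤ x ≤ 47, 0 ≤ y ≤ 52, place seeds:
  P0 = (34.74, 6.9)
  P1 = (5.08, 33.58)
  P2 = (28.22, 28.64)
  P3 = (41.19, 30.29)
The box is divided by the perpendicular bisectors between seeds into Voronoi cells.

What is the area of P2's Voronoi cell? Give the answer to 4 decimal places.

Area of P2's cell: 613.6937

1. box [0,47]×[0,52]: [(0, 0) (47, 0) (47, 52) (0, 52)]
2. ⊥bis P2·P0 via (31.48,17.77): [(0, 8.3289) (47, 22.4246) (47, 52) (0, 52)]  |A|=1721.2935
3. ⊥bis P2·P1 via (16.65,31.11): [(12.5929, 12.1056) (47, 22.4246) (47, 52) (21.1097, 52)]  |A|=1025.2423
4. ⊥bis P2·P3 via (34.705,29.465): [(12.5929, 12.1056) (36.0196, 19.1315) (31.8382, 52) (21.1097, 52)]  |A|=613.6937
5. canonical 4-gon: [(12.5929, 12.1056) (36.0196, 19.1315) (31.8382, 52) (21.1097, 52)]
6. shoelace: 613.6937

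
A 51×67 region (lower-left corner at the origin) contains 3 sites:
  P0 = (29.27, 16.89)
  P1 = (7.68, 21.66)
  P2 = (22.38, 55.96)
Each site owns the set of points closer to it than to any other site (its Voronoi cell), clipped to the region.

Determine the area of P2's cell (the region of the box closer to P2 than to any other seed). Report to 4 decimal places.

1. box [0,51]×[0,67]: [(0, 0) (51, 0) (51, 67) (0, 67)]
2. ⊥bis P2·P0 via (25.825,36.425): [(0, 31.8708) (51, 40.8646) (51, 67) (0, 67)]  |A|=1562.248
3. ⊥bis P2·P1 via (15.03,38.81): [(0, 45.2514) (22.1197, 35.7716) (51, 40.8646) (51, 67) (0, 67)]  |A|=1414.2599
4. canonical 5-gon: [(0, 45.2514) (22.1197, 35.7716) (51, 40.8646) (51, 67) (0, 67)]
5. shoelace: 1414.2599

Area of P2's cell: 1414.2599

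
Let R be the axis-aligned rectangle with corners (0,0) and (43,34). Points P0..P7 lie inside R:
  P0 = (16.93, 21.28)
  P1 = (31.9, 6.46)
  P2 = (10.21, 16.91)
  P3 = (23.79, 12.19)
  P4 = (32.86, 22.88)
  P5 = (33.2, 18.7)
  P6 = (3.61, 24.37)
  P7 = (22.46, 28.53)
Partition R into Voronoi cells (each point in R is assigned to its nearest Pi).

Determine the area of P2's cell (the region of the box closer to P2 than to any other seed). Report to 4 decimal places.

Area of P2's cell: 286.8872

1. box [0,43]×[0,34]: [(0, 0) (43, 0) (43, 34) (0, 34)]
2. ⊥bis P2·P0 via (13.57,19.095): [(0, 0) (25.9874, 0) (3.8773, 34) (0, 34)]  |A|=507.7007
3. ⊥bis P2·P1 via (21.055,11.685): [(0, 0) (15.4253, 0) (19.9203, 9.3298) (3.8773, 34) (0, 34)]  |A|=458.4294
4. ⊥bis P2·P3 via (17,14.55): [(0, 0) (11.9429, 0) (16.8348, 14.0746) (3.8773, 34) (0, 34)]  |A|=408.8649
5. ⊥bis P2·P4 via (21.535,19.895): [(0, 0) (11.9429, 0) (16.8348, 14.0746) (3.8773, 34) (0, 34)]  |A|=408.8649
6. ⊥bis P2·P5 via (21.705,17.805): [(0, 0) (11.9429, 0) (16.8348, 14.0746) (3.8773, 34) (0, 34)]  |A|=408.8649
7. ⊥bis P2·P6 via (6.91,20.64): [(0, 14.5266) (0, 0) (11.9429, 0) (16.8348, 14.0746) (10.4999, 23.8161)]  |A|=286.8872
8. ⊥bis P2·P7 via (16.335,22.72): [(0, 14.5266) (0, 0) (11.9429, 0) (16.8348, 14.0746) (10.4999, 23.8161)]  |A|=286.8872
9. canonical 5-gon: [(0, 14.5266) (0, 0) (11.9429, 0) (16.8348, 14.0746) (10.4999, 23.8161)]
10. shoelace: 286.8872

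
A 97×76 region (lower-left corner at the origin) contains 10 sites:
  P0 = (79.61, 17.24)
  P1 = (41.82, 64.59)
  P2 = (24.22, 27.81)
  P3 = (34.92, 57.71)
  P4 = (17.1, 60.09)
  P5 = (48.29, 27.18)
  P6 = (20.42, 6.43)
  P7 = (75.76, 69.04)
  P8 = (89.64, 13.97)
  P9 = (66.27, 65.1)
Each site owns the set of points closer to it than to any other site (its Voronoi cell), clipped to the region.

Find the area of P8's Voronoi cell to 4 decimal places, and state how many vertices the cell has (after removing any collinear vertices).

1. box [0,97]×[0,76]: [(0, 0) (97, 0) (97, 76) (0, 76)]
2. ⊥bis P8·P0 via (84.625,15.605): [(79.5374, 0) (97, 0) (97, 53.5626)]  |A|=467.6701
3. ⊥bis P8·P1 via (65.73,39.28): [(79.5374, 0) (97, 0) (97, 53.5626)]  |A|=467.6701
4. ⊥bis P8·P2 via (56.93,20.89): [(79.5374, 0) (97, 0) (97, 53.5626)]  |A|=467.6701
5. ⊥bis P8·P3 via (62.28,35.84): [(79.5374, 0) (97, 0) (97, 53.5626)]  |A|=467.6701
6. ⊥bis P8·P4 via (53.37,37.03): [(79.5374, 0) (97, 0) (97, 53.5626)]  |A|=467.6701
7. ⊥bis P8·P5 via (68.965,20.575): [(79.5374, 0) (97, 0) (97, 53.5626)]  |A|=467.6701
8. ⊥bis P8·P6 via (55.03,10.2): [(79.5374, 0) (97, 0) (97, 53.5626)]  |A|=467.6701
9. ⊥bis P8·P7 via (82.7,41.505): [(93.9973, 44.3524) (79.5374, 0) (97, 0) (97, 45.1092)]  |A|=454.9786
10. ⊥bis P8·P9 via (77.955,39.535): [(93.9973, 44.3524) (79.5374, 0) (97, 0) (97, 45.1092)]  |A|=454.9786
11. canonical 4-gon: [(93.9973, 44.3524) (79.5374, 0) (97, 0) (97, 45.1092)]
12. shoelace: 454.9786

Area of P8's cell: 454.9786 (4 vertices)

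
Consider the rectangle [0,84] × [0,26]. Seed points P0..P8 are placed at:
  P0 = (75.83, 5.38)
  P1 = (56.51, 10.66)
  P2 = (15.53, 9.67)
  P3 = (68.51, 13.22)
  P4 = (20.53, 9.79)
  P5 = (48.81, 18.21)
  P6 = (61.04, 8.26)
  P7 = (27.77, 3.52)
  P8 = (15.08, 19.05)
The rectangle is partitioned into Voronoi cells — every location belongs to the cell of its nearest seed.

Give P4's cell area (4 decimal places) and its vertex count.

Area of P4's cell: 158.6858 (5 vertices)

1. box [0,84]×[0,26]: [(0, 0) (84, 0) (84, 26) (0, 26)]
2. ⊥bis P4·P0 via (48.18,7.585): [(0, 0) (47.5751, 0) (49.6485, 26) (0, 26)]  |A|=1263.9076
3. ⊥bis P4·P1 via (38.52,10.225): [(0, 0) (38.7672, 0) (38.1386, 26) (0, 26)]  |A|=999.7754
4. ⊥bis P4·P2 via (18.03,9.73): [(18.2635, 0) (38.7672, 0) (38.1386, 26) (17.6395, 26)]  |A|=533.0359
5. ⊥bis P4·P3 via (44.52,11.505): [(18.2635, 0) (38.7672, 0) (38.1386, 26) (17.6395, 26)]  |A|=533.0359
6. ⊥bis P4·P5 via (34.67,14): [(18.2635, 0) (38.7672, 0) (38.761, 0.2598) (31.0972, 26) (17.6395, 26)]  |A|=442.4124
7. ⊥bis P4·P6 via (40.785,9.025): [(18.2635, 0) (38.7672, 0) (38.761, 0.2598) (31.0972, 26) (17.6395, 26)]  |A|=442.4124
8. ⊥bis P4·P7 via (24.15,6.655): [(18.2635, 0) (18.3866, 0) (33.6059, 17.5738) (31.0972, 26) (17.6395, 26)]  |A|=262.7144
9. ⊥bis P4·P8 via (17.805,14.42): [(17.9159, 14.4853) (18.2635, 0) (18.3866, 0) (33.6059, 17.5738) (32.0489, 22.8033)]  |A|=158.6858
10. canonical 5-gon: [(17.9159, 14.4853) (18.2635, 0) (18.3866, 0) (33.6059, 17.5738) (32.0489, 22.8033)]
11. shoelace: 158.6858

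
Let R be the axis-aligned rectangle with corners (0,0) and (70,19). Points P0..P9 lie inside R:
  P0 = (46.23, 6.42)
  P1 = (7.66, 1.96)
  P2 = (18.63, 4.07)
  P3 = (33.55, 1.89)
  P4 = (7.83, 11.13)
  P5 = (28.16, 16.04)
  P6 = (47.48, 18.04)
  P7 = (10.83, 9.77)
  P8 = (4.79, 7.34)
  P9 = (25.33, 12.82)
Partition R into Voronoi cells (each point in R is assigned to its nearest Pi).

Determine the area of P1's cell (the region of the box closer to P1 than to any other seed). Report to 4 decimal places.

Area of P1's cell: 55.4960

1. box [0,70]×[0,19]: [(0, 0) (70, 0) (70, 19) (0, 19)]
2. ⊥bis P1·P0 via (26.945,4.19): [(0, 0) (27.4295, 0) (25.2325, 19) (0, 19)]  |A|=500.2887
3. ⊥bis P1·P2 via (13.145,3.015): [(0, 0) (13.7249, 0) (10.0704, 19) (0, 19)]  |A|=226.0555
4. ⊥bis P1·P3 via (20.605,1.925): [(0, 0) (13.7249, 0) (10.0704, 19) (0, 19)]  |A|=226.0555
5. ⊥bis P1·P4 via (7.745,6.545): [(0, 6.6886) (0, 0) (13.7249, 0) (12.4829, 6.4572)]  |A|=86.0585
6. ⊥bis P1·P5 via (17.91,9): [(0, 6.6886) (0, 0) (13.7249, 0) (12.4829, 6.4572)]  |A|=86.0585
7. ⊥bis P1·P6 via (27.57,10): [(0, 6.6886) (0, 0) (13.7249, 0) (12.4829, 6.4572)]  |A|=86.0585
8. ⊥bis P1·P7 via (9.245,5.865): [(7.5613, 6.5484) (0, 6.6886) (0, 0) (13.7249, 0) (12.8807, 4.3893)]  |A|=80.9881
9. ⊥bis P1·P8 via (6.225,4.65): [(8.8234, 6.0361) (0, 1.3292) (0, 0) (13.7249, 0) (12.8807, 4.3893)]  |A|=55.496
10. ⊥bis P1·P9 via (16.495,7.39): [(8.8234, 6.0361) (0, 1.3292) (0, 0) (13.7249, 0) (12.8807, 4.3893)]  |A|=55.496
11. canonical 5-gon: [(8.8234, 6.0361) (0, 1.3292) (0, 0) (13.7249, 0) (12.8807, 4.3893)]
12. shoelace: 55.496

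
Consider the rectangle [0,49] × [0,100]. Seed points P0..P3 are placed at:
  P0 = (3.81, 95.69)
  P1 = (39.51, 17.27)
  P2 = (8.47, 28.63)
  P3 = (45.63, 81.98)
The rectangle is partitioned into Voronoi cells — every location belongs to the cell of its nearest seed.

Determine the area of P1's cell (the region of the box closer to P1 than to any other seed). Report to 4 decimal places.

Area of P1's cell: 1208.8935

1. box [0,49]×[0,100]: [(0, 0) (49, 0) (49, 100) (0, 100)]
2. ⊥bis P1·P0 via (21.66,56.48): [(0, 46.6195) (0, 0) (49, 0) (49, 68.9263)]  |A|=2830.8713
3. ⊥bis P1·P2 via (23.99,22.95): [(39.1803, 64.456) (15.5908, 0) (49, 0) (49, 68.9263)]  |A|=1415.1288
4. ⊥bis P1·P3 via (42.57,49.625): [(34.0475, 50.431) (15.5908, 0) (49, 0) (49, 49.0169)]  |A|=1208.8935
5. canonical 4-gon: [(34.0475, 50.431) (15.5908, 0) (49, 0) (49, 49.0169)]
6. shoelace: 1208.8935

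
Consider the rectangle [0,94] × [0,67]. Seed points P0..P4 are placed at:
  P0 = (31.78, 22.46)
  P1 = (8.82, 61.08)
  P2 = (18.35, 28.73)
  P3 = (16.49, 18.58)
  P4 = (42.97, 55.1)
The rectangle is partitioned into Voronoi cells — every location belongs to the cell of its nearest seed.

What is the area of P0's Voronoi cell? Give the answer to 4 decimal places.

Area of P0's cell: 2058.9232

1. box [0,94]×[0,67]: [(0, 0) (94, 0) (94, 67) (0, 67)]
2. ⊥bis P0·P1 via (20.3,41.77): [(0, 29.7014) (0, 0) (94, 0) (94, 67) (62.7383, 67)]  |A|=5127.9763
3. ⊥bis P0·P2 via (25.065,25.595): [(37.3485, 51.9055) (13.1156, 0) (94, 0) (94, 67) (62.7383, 67)]  |A|=4232.9397
4. ⊥bis P0·P3 via (24.135,20.52): [(37.3485, 51.9055) (23.6282, 22.5173) (29.3422, 0) (94, 0) (94, 67) (62.7383, 67)]  |A|=4050.2498
5. ⊥bis P0·P4 via (37.375,38.78): [(32.0698, 40.5988) (23.6282, 22.5173) (29.3422, 0) (94, 0) (94, 19.3672)]  |A|=2058.9232
6. canonical 5-gon: [(32.0698, 40.5988) (23.6282, 22.5173) (29.3422, 0) (94, 0) (94, 19.3672)]
7. shoelace: 2058.9232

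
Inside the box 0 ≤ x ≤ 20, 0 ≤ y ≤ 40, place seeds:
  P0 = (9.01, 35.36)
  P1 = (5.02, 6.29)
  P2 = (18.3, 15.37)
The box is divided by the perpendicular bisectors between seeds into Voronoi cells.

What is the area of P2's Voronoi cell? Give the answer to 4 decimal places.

1. box [0,20]×[0,40]: [(0, 0) (20, 0) (20, 40) (0, 40)]
2. ⊥bis P2·P0 via (13.655,25.365): [(0, 19.0191) (0, 0) (20, 0) (20, 28.3137)]  |A|=473.3281
3. ⊥bis P2·P1 via (11.66,10.83): [(4.5994, 21.1566) (19.0648, 0) (20, 0) (20, 28.3137)]  |A|=227.9169
4. canonical 4-gon: [(4.5994, 21.1566) (19.0648, 0) (20, 0) (20, 28.3137)]
5. shoelace: 227.9169

Area of P2's cell: 227.9169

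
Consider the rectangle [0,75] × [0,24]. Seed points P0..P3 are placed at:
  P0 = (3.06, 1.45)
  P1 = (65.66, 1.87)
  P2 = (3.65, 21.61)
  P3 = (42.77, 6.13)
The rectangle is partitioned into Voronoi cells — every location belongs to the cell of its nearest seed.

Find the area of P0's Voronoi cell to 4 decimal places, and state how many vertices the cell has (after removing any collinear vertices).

1. box [0,75]×[0,24]: [(0, 0) (75, 0) (75, 24) (0, 24)]
2. ⊥bis P0·P1 via (34.36,1.66): [(0, 0) (34.3711, 0) (34.2101, 24) (0, 24)]  |A|=822.975
3. ⊥bis P0·P2 via (3.355,11.53): [(0, 11.6282) (0, 0) (34.3711, 0) (34.2999, 10.6244)]  |A|=382.0084
4. ⊥bis P0·P3 via (22.915,3.79): [(22.0673, 10.9824) (0, 11.6282) (0, 0) (23.3617, 0)]  |A|=256.5848
5. canonical 4-gon: [(22.0673, 10.9824) (0, 11.6282) (0, 0) (23.3617, 0)]
6. shoelace: 256.5848

Area of P0's cell: 256.5848 (4 vertices)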